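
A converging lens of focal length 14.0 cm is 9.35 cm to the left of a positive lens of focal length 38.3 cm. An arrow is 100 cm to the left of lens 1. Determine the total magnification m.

Lens 1: 1/d_i1 = 1/(14.0) − 1/(100) = 0.06143, so d_i1 = 16.28 cm; m₁ = −d_i1/d_o1 = -0.1628.
d_o2 = 9.35 − (16.28) = -6.930 cm (virtual object).
Lens 2: 1/d_i2 = 1/(38.3) − 1/(-6.930) = 0.1704, so d_i2 = 5.868 cm; m₂ = −d_i2/d_o2 = +0.8468.
m = m₁·m₂ = (-0.1628)(+0.8468) = -0.138.

m = -0.138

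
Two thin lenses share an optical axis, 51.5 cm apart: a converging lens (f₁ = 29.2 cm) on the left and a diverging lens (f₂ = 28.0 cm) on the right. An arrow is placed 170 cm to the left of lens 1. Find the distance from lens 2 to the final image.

10.3 cm

Lens 1: 1/d_i1 = 1/f₁ − 1/d_o1 = 1/(29.2) − 1/(170) = 0.02836, so d_i1 = 35.26 cm.
The intermediate image is 35.26 cm to the right of lens 1, which is 51.5 − (35.26) = 16.24 cm to the left of lens 2, so d_o2 = +16.24 cm.
Lens 2 is diverging, so f₂ = −28.0 cm.
Lens 2: 1/d_i2 = 1/f₂ − 1/d_o2 = 1/(-28.0) − 1/(16.24) = -0.09729, so d_i2 = -10.3 cm.
The final image is virtual, 10.3 cm to the left of lens 2 (overall magnification ≈ -0.13).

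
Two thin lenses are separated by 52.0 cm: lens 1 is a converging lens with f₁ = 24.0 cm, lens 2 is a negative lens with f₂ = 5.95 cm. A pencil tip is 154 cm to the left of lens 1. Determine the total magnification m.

Lens 1: 1/d_i1 = 1/(24.0) − 1/(154) = 0.03517, so d_i1 = 28.43 cm; m₁ = −d_i1/d_o1 = -0.1846.
d_o2 = 52.0 − (28.43) = 23.57 cm.
f₂ = −5.95 cm (diverging).
Lens 2: 1/d_i2 = 1/(-5.95) − 1/(23.57) = -0.2105, so d_i2 = -4.751 cm; m₂ = −d_i2/d_o2 = +0.2016.
m = m₁·m₂ = (-0.1846)(+0.2016) = -0.0372.

m = -0.0372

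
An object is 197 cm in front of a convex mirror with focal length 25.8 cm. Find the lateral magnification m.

m = +0.116

For a convex mirror, f = -25.8 cm.
1/d_i = 1/f − 1/d_o = 1/(-25.80) − 1/(197) = -0.04384, so d_i = -22.81 cm.
m = −d_i/d_o = −(-22.81)/(197) = +0.116.
The image is virtual, upright and reduced, behind the mirror.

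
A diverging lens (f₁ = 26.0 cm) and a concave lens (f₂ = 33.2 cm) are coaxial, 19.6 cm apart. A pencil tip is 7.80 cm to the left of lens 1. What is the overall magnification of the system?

m = +0.434

f₁ = −26.0 cm (diverging).
Lens 1: 1/d_i1 = 1/(-26.0) − 1/(7.80) = -0.1667, so d_i1 = -6.000 cm; m₁ = −d_i1/d_o1 = +0.7692.
d_o2 = 19.6 − (-6.000) = 25.60 cm.
f₂ = −33.2 cm (diverging).
Lens 2: 1/d_i2 = 1/(-33.2) − 1/(25.60) = -0.06918, so d_i2 = -14.45 cm; m₂ = −d_i2/d_o2 = +0.5646.
m = m₁·m₂ = (+0.7692)(+0.5646) = +0.434.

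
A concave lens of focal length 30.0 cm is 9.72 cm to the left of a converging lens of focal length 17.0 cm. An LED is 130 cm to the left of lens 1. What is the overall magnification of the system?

f₁ = −30.0 cm (diverging).
Lens 1: 1/d_i1 = 1/(-30.0) − 1/(130) = -0.04103, so d_i1 = -24.38 cm; m₁ = −d_i1/d_o1 = +0.1875.
d_o2 = 9.72 − (-24.38) = 34.10 cm.
Lens 2: 1/d_i2 = 1/(17.0) − 1/(34.10) = 0.02950, so d_i2 = 33.90 cm; m₂ = −d_i2/d_o2 = -0.9942.
m = m₁·m₂ = (+0.1875)(-0.9942) = -0.186.

m = -0.186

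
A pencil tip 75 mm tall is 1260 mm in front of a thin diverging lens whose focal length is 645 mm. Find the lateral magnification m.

m = +0.339

For a diverging lens, f = -645 mm.
1/d_i = 1/f − 1/d_o = 1/(-645.0) − 1/(1260) = -0.002344, so d_i = -426.6 mm.
m = −d_i/d_o = −(-426.6)/(1260) = +0.339.
The image is virtual, upright and reduced, on the same side as the object.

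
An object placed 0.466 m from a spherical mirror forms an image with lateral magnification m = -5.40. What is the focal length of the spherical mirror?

f = 0.393 m (concave)

m = −d_i/d_o ⇒ d_i = −m·d_o = −(-5.40)·(0.466) = 2.516 m.
1/f = 1/d_o + 1/d_i = 1/(0.466) + 1/(2.516) = 2.543, so f = 0.393 m.
Since f is positive, the spherical mirror is concave.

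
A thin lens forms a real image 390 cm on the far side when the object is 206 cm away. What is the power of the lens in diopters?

d_i = +390 cm.
1/f = 1/d_o + 1/d_i = 1/(206) + 1/(390) = 0.007418 cm⁻¹.
f = 134.8 cm = 1.348 m, so P = 1/f = +0.742 D.

P = +0.742 D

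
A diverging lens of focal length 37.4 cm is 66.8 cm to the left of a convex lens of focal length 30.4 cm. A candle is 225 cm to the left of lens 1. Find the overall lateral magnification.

m = -0.0633

f₁ = −37.4 cm (diverging).
Lens 1: 1/d_i1 = 1/(-37.4) − 1/(225) = -0.03118, so d_i1 = -32.07 cm; m₁ = −d_i1/d_o1 = +0.1425.
d_o2 = 66.8 − (-32.07) = 98.87 cm.
Lens 2: 1/d_i2 = 1/(30.4) − 1/(98.87) = 0.02278, so d_i2 = 43.90 cm; m₂ = −d_i2/d_o2 = -0.4440.
m = m₁·m₂ = (+0.1425)(-0.4440) = -0.0633.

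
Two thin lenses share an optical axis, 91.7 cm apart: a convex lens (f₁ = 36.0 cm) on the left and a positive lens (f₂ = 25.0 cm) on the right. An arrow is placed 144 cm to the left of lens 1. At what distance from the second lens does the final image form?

Lens 1: 1/d_i1 = 1/f₁ − 1/d_o1 = 1/(36.0) − 1/(144) = 0.02083, so d_i1 = 48.00 cm.
The intermediate image is 48.00 cm to the right of lens 1, which is 91.7 − (48.00) = 43.70 cm to the left of lens 2, so d_o2 = +43.70 cm.
Lens 2: 1/d_i2 = 1/f₂ − 1/d_o2 = 1/(25.0) − 1/(43.70) = 0.01712, so d_i2 = 58.4 cm.
The final image is real, 58.4 cm to the right of lens 2 (overall magnification ≈ 0.45).

58.4 cm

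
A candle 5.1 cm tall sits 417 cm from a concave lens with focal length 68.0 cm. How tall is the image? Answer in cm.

For a concave lens, f = -68.0 cm.
1/d_i = 1/f − 1/d_o = 1/(-68.00) − 1/(417) = -0.01710, so d_i = -58.47 cm.
m = −d_i/d_o = +0.1402.
|h_i| = |m|·h_o = 0.1402 × 5.1 = 0.715 cm. The image is virtual, upright and reduced, on the same side as the object.

0.715 cm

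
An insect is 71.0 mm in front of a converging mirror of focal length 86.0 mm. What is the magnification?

1/d_i = 1/f − 1/d_o = 1/(86.00) − 1/(71.0) = -0.002457, so d_i = -407.1 mm.
m = −d_i/d_o = −(-407.1)/(71.0) = +5.73.
The image is virtual, upright and enlarged, behind the mirror.

m = +5.73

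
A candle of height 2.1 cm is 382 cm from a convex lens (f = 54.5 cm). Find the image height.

0.349 cm

1/d_i = 1/f − 1/d_o = 1/(54.50) − 1/(382) = 0.01573, so d_i = 63.57 cm.
m = −d_i/d_o = -0.1664.
|h_i| = |m|·h_o = 0.1664 × 2.1 = 0.349 cm. The image is real, inverted and reduced, on the far side of the lens.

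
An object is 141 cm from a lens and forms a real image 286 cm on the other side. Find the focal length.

Real image ⇒ d_i = +286 cm.
1/f = 1/d_o + 1/d_i = 1/(141) + 1/(286) = 0.01059, so f = 94.4 cm.
Since f is positive, the lens is converging.

f = 94.4 cm (converging)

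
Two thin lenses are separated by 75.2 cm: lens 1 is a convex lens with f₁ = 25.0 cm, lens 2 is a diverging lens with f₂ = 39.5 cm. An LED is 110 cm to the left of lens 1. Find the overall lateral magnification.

m = -0.141

Lens 1: 1/d_i1 = 1/(25.0) − 1/(110) = 0.03091, so d_i1 = 32.35 cm; m₁ = −d_i1/d_o1 = -0.2941.
d_o2 = 75.2 − (32.35) = 42.85 cm.
f₂ = −39.5 cm (diverging).
Lens 2: 1/d_i2 = 1/(-39.5) − 1/(42.85) = -0.04865, so d_i2 = -20.55 cm; m₂ = −d_i2/d_o2 = +0.4797.
m = m₁·m₂ = (-0.2941)(+0.4797) = -0.141.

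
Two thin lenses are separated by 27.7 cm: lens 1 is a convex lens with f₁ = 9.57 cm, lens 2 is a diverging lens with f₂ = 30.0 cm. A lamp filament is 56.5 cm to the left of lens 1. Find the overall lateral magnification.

m = -0.132

Lens 1: 1/d_i1 = 1/(9.57) − 1/(56.5) = 0.08679, so d_i1 = 11.52 cm; m₁ = −d_i1/d_o1 = -0.2039.
d_o2 = 27.7 − (11.52) = 16.18 cm.
f₂ = −30.0 cm (diverging).
Lens 2: 1/d_i2 = 1/(-30.0) − 1/(16.18) = -0.09514, so d_i2 = -10.51 cm; m₂ = −d_i2/d_o2 = +0.6496.
m = m₁·m₂ = (-0.2039)(+0.6496) = -0.132.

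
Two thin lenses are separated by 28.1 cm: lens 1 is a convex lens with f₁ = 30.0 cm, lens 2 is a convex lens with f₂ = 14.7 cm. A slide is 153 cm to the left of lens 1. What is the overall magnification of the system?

Lens 1: 1/d_i1 = 1/(30.0) − 1/(153) = 0.02680, so d_i1 = 37.32 cm; m₁ = −d_i1/d_o1 = -0.2439.
d_o2 = 28.1 − (37.32) = -9.220 cm (virtual object).
Lens 2: 1/d_i2 = 1/(14.7) − 1/(-9.220) = 0.1765, so d_i2 = 5.666 cm; m₂ = −d_i2/d_o2 = +0.6145.
m = m₁·m₂ = (-0.2439)(+0.6145) = -0.150.

m = -0.150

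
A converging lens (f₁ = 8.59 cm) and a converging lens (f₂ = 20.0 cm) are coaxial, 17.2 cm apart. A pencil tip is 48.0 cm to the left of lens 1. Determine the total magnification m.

Lens 1: 1/d_i1 = 1/(8.59) − 1/(48.0) = 0.09558, so d_i1 = 10.46 cm; m₁ = −d_i1/d_o1 = -0.2179.
d_o2 = 17.2 − (10.46) = 6.740 cm.
Lens 2: 1/d_i2 = 1/(20.0) − 1/(6.740) = -0.09837, so d_i2 = -10.17 cm; m₂ = −d_i2/d_o2 = +1.508.
m = m₁·m₂ = (-0.2179)(+1.508) = -0.329.

m = -0.329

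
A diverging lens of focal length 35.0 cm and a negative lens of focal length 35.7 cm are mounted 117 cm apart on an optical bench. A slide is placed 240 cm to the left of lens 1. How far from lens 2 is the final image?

Lens 1 is diverging, so f₁ = −35.0 cm.
Lens 1: 1/d_i1 = 1/f₁ − 1/d_o1 = 1/(-35.0) − 1/(240) = -0.03274, so d_i1 = -30.55 cm.
The intermediate image is 30.55 cm to the left of lens 1 (virtual), which is 117 − (-30.55) = 147.6 cm to the left of lens 2, so d_o2 = +147.6 cm.
Lens 2 is diverging, so f₂ = −35.7 cm.
Lens 2: 1/d_i2 = 1/f₂ − 1/d_o2 = 1/(-35.7) − 1/(147.6) = -0.03479, so d_i2 = -28.7 cm.
The final image is virtual, 28.7 cm to the left of lens 2 (overall magnification ≈ 0.025).

28.7 cm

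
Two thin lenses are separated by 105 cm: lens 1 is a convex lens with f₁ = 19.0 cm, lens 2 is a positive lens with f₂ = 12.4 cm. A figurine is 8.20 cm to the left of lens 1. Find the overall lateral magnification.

Lens 1: 1/d_i1 = 1/(19.0) − 1/(8.20) = -0.06932, so d_i1 = -14.43 cm; m₁ = −d_i1/d_o1 = +1.760.
d_o2 = 105 − (-14.43) = 119.4 cm.
Lens 2: 1/d_i2 = 1/(12.4) − 1/(119.4) = 0.07227, so d_i2 = 13.84 cm; m₂ = −d_i2/d_o2 = -0.1159.
m = m₁·m₂ = (+1.760)(-0.1159) = -0.204.

m = -0.204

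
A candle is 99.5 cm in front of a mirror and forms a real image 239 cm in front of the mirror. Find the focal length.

f = 70.3 cm (concave)

Real image ⇒ d_i = +239 cm.
1/f = 1/d_o + 1/d_i = 1/(99.5) + 1/(239) = 0.01423, so f = 70.3 cm.
Since f is positive, the mirror is concave.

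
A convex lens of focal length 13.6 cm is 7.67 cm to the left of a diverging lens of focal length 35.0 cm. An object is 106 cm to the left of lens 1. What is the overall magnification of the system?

Lens 1: 1/d_i1 = 1/(13.6) − 1/(106) = 0.06410, so d_i1 = 15.60 cm; m₁ = −d_i1/d_o1 = -0.1472.
d_o2 = 7.67 − (15.60) = -7.930 cm (virtual object).
f₂ = −35.0 cm (diverging).
Lens 2: 1/d_i2 = 1/(-35.0) − 1/(-7.930) = 0.09753, so d_i2 = 10.25 cm; m₂ = −d_i2/d_o2 = +1.293.
m = m₁·m₂ = (-0.1472)(+1.293) = -0.190.

m = -0.190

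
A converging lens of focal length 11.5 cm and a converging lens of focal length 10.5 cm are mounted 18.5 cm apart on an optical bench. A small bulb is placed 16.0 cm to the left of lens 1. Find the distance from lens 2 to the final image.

7.15 cm

Lens 1: 1/d_i1 = 1/f₁ − 1/d_o1 = 1/(11.5) − 1/(16.0) = 0.02446, so d_i1 = 40.89 cm.
The intermediate image is 40.89 cm to the right of lens 1, which lies 22.39 cm to the right of lens 2 — a virtual object — so d_o2 = −22.39 cm.
Lens 2: 1/d_i2 = 1/f₂ − 1/d_o2 = 1/(10.5) − 1/(-22.39) = 0.1399, so d_i2 = 7.15 cm.
The final image is real, 7.15 cm to the right of lens 2 (overall magnification ≈ -0.82).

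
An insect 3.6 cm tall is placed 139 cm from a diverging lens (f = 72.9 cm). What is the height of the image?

For a diverging lens, f = -72.9 cm.
1/d_i = 1/f − 1/d_o = 1/(-72.90) − 1/(139) = -0.02091, so d_i = -47.82 cm.
m = −d_i/d_o = +0.3440.
|h_i| = |m|·h_o = 0.3440 × 3.6 = 1.24 cm. The image is virtual, upright and reduced, on the same side as the object.

1.24 cm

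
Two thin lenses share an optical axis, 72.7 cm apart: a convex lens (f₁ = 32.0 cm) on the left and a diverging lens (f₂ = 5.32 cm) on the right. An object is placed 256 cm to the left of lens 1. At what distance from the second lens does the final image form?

Lens 1: 1/d_i1 = 1/f₁ − 1/d_o1 = 1/(32.0) − 1/(256) = 0.02734, so d_i1 = 36.57 cm.
The intermediate image is 36.57 cm to the right of lens 1, which is 72.7 − (36.57) = 36.13 cm to the left of lens 2, so d_o2 = +36.13 cm.
Lens 2 is diverging, so f₂ = −5.32 cm.
Lens 2: 1/d_i2 = 1/f₂ − 1/d_o2 = 1/(-5.32) − 1/(36.13) = -0.2156, so d_i2 = -4.64 cm.
The final image is virtual, 4.64 cm to the left of lens 2 (overall magnification ≈ -0.018).

4.64 cm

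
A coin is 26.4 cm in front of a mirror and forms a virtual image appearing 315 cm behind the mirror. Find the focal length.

f = 28.8 cm (concave)

Virtual image ⇒ d_i = −315 cm.
1/f = 1/d_o + 1/d_i = 1/(26.4) + 1/(-315) = 0.03470, so f = 28.8 cm.
Since f is positive, the mirror is concave.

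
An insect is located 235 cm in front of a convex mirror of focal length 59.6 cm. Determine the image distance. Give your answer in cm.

47.5 cm

For a convex mirror, f = -59.6 cm.
Mirror equation: 1/s_i = 1/f − 1/s_o = 1/(-59.60) − 1/(235) = -0.01678 − 0.004255 = -0.02103, so s_i = -47.5 cm.
The image is virtual, upright and reduced, behind the mirror.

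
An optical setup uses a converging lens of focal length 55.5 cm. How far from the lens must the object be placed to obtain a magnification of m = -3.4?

m = −d_i/d_o ⇒ d_i = −m·d_o.
1/f = 1/d_o + 1/d_i = 1/d_o − 1/(m·d_o) = (1 − 1/m)/d_o, so d_o = f(1 − 1/m) = (55.50)(1 − 1/(-3.4)) = 71.8 cm.

71.8 cm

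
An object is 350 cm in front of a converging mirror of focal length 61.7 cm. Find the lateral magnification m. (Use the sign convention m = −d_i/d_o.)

m = -0.214

1/d_i = 1/f − 1/d_o = 1/(61.70) − 1/(350) = 0.01335, so d_i = 74.90 cm.
m = −d_i/d_o = −(74.90)/(350) = -0.214.
The image is real, inverted and reduced, in front of the mirror.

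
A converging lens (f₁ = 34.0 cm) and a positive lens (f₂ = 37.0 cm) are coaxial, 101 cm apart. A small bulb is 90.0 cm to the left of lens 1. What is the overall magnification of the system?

m = +2.40

Lens 1: 1/d_i1 = 1/(34.0) − 1/(90.0) = 0.01830, so d_i1 = 54.64 cm; m₁ = −d_i1/d_o1 = -0.6071.
d_o2 = 101 − (54.64) = 46.36 cm.
Lens 2: 1/d_i2 = 1/(37.0) − 1/(46.36) = 0.005457, so d_i2 = 183.3 cm; m₂ = −d_i2/d_o2 = -3.953.
m = m₁·m₂ = (-0.6071)(-3.953) = +2.40.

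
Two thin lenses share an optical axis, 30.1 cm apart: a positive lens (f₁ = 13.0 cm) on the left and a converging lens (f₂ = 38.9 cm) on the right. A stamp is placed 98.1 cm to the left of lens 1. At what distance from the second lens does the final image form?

Lens 1: 1/d_i1 = 1/f₁ − 1/d_o1 = 1/(13.0) − 1/(98.1) = 0.06673, so d_i1 = 14.99 cm.
The intermediate image is 14.99 cm to the right of lens 1, which is 30.1 − (14.99) = 15.11 cm to the left of lens 2, so d_o2 = +15.11 cm.
Lens 2: 1/d_i2 = 1/f₂ − 1/d_o2 = 1/(38.9) − 1/(15.11) = -0.04047, so d_i2 = -24.7 cm.
The final image is virtual, 24.7 cm to the left of lens 2 (overall magnification ≈ -0.25).

24.7 cm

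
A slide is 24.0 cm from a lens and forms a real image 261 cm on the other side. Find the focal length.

Real image ⇒ d_i = +261 cm.
1/f = 1/d_o + 1/d_i = 1/(24.0) + 1/(261) = 0.04550, so f = 22.0 cm.
Since f is positive, the lens is converging.

f = 22.0 cm (converging)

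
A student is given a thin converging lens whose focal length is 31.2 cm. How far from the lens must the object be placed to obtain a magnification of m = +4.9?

m = −d_i/d_o ⇒ d_i = −m·d_o.
1/f = 1/d_o + 1/d_i = 1/d_o − 1/(m·d_o) = (1 − 1/m)/d_o, so d_o = f(1 − 1/m) = (31.20)(1 − 1/(+4.9)) = 24.8 cm.

24.8 cm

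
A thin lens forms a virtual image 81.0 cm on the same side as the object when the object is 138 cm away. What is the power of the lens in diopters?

P = -0.510 D

Virtual image ⇒ d_i = −81.0 cm.
1/f = 1/d_o + 1/d_i = 1/(138) + 1/(-81.0) = -0.005099 cm⁻¹.
f = -196.1 cm = -1.961 m, so P = 1/f = -0.510 D.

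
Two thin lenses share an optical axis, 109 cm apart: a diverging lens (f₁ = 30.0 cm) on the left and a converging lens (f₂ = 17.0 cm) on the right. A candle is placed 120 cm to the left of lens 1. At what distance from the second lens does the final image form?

19.5 cm

Lens 1 is diverging, so f₁ = −30.0 cm.
Lens 1: 1/d_i1 = 1/f₁ − 1/d_o1 = 1/(-30.0) − 1/(120) = -0.04167, so d_i1 = -24.00 cm.
The intermediate image is 24.00 cm to the left of lens 1 (virtual), which is 109 − (-24.00) = 133.0 cm to the left of lens 2, so d_o2 = +133.0 cm.
Lens 2: 1/d_i2 = 1/f₂ − 1/d_o2 = 1/(17.0) − 1/(133.0) = 0.05130, so d_i2 = 19.5 cm.
The final image is real, 19.5 cm to the right of lens 2 (overall magnification ≈ -0.029).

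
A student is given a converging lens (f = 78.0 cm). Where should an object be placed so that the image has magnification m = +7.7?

m = −d_i/d_o ⇒ d_i = −m·d_o.
1/f = 1/d_o + 1/d_i = 1/d_o − 1/(m·d_o) = (1 − 1/m)/d_o, so d_o = f(1 − 1/m) = (78.00)(1 − 1/(+7.7)) = 67.9 cm.

67.9 cm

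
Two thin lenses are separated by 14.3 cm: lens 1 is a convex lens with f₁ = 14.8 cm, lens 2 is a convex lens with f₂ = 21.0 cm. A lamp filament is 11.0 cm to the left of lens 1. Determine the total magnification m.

Lens 1: 1/d_i1 = 1/(14.8) − 1/(11.0) = -0.02334, so d_i1 = -42.84 cm; m₁ = −d_i1/d_o1 = +3.895.
d_o2 = 14.3 − (-42.84) = 57.14 cm.
Lens 2: 1/d_i2 = 1/(21.0) − 1/(57.14) = 0.03012, so d_i2 = 33.20 cm; m₂ = −d_i2/d_o2 = -0.5811.
m = m₁·m₂ = (+3.895)(-0.5811) = -2.26.

m = -2.26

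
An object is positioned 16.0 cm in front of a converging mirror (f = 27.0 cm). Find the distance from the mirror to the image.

Mirror equation: 1/v = 1/f − 1/u = 1/(27.00) − 1/(16.0) = 0.03704 − 0.06250 = -0.02546, so v = -39.3 cm.
The image is virtual, upright and enlarged, behind the mirror.

39.3 cm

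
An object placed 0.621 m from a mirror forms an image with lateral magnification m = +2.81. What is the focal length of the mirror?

m = −d_i/d_o ⇒ d_i = −m·d_o = −(+2.81)·(0.621) = -1.745 m.
1/f = 1/d_o + 1/d_i = 1/(0.621) + 1/(-1.745) = 1.037, so f = 0.964 m.
Since f is positive, the mirror is concave.

f = 0.964 m (concave)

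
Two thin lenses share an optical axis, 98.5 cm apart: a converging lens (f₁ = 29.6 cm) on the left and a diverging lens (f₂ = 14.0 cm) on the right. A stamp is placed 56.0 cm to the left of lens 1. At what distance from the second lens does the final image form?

Lens 1: 1/d_i1 = 1/f₁ − 1/d_o1 = 1/(29.6) − 1/(56.0) = 0.01593, so d_i1 = 62.79 cm.
The intermediate image is 62.79 cm to the right of lens 1, which is 98.5 − (62.79) = 35.71 cm to the left of lens 2, so d_o2 = +35.71 cm.
Lens 2 is diverging, so f₂ = −14.0 cm.
Lens 2: 1/d_i2 = 1/f₂ − 1/d_o2 = 1/(-14.0) − 1/(35.71) = -0.09943, so d_i2 = -10.1 cm.
The final image is virtual, 10.1 cm to the left of lens 2 (overall magnification ≈ -0.32).

10.1 cm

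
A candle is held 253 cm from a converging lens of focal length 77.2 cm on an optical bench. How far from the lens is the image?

Lens equation: 1/v = 1/f − 1/u = 1/(77.20) − 1/(253) = 0.01295 − 0.003953 = 0.009001, so v = 111 cm.
The image is real, inverted and reduced, on the far side of the lens.

111 cm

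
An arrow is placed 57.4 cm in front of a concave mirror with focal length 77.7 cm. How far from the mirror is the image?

220 cm

Mirror equation: 1/v = 1/f − 1/u = 1/(77.70) − 1/(57.4) = 0.01287 − 0.01742 = -0.004552, so v = -220 cm.
The image is virtual, upright and enlarged, behind the mirror.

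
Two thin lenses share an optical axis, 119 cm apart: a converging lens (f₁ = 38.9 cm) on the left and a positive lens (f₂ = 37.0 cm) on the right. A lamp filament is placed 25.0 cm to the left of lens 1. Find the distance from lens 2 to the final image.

46.0 cm

Lens 1: 1/d_i1 = 1/f₁ − 1/d_o1 = 1/(38.9) − 1/(25.0) = -0.01429, so d_i1 = -69.96 cm.
The intermediate image is 69.96 cm to the left of lens 1 (virtual), which is 119 − (-69.96) = 189.0 cm to the left of lens 2, so d_o2 = +189.0 cm.
Lens 2: 1/d_i2 = 1/f₂ − 1/d_o2 = 1/(37.0) − 1/(189.0) = 0.02174, so d_i2 = 46.0 cm.
The final image is real, 46.0 cm to the right of lens 2 (overall magnification ≈ -0.68).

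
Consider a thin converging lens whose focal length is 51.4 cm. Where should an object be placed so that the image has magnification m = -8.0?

57.8 cm

m = −d_i/d_o ⇒ d_i = −m·d_o.
1/f = 1/d_o + 1/d_i = 1/d_o − 1/(m·d_o) = (1 − 1/m)/d_o, so d_o = f(1 − 1/m) = (51.40)(1 − 1/(-8.0)) = 57.8 cm.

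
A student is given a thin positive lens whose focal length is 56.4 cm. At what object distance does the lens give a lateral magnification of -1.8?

m = −d_i/d_o ⇒ d_i = −m·d_o.
1/f = 1/d_o + 1/d_i = 1/d_o − 1/(m·d_o) = (1 − 1/m)/d_o, so d_o = f(1 − 1/m) = (56.40)(1 − 1/(-1.8)) = 87.7 cm.

87.7 cm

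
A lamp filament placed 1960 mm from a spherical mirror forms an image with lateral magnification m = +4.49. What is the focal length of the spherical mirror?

f = 2520 mm (concave)

m = −d_i/d_o ⇒ d_i = −m·d_o = −(+4.49)·(1960) = -8800 mm.
1/f = 1/d_o + 1/d_i = 1/(1960) + 1/(-8800) = 0.0003966, so f = 2520 mm.
Since f is positive, the spherical mirror is concave.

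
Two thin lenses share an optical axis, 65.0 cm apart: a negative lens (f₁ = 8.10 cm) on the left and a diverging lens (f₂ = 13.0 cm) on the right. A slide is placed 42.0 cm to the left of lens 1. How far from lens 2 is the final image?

11.0 cm

Lens 1 is diverging, so f₁ = −8.10 cm.
Lens 1: 1/d_i1 = 1/f₁ − 1/d_o1 = 1/(-8.10) − 1/(42.0) = -0.1473, so d_i1 = -6.790 cm.
The intermediate image is 6.790 cm to the left of lens 1 (virtual), which is 65.0 − (-6.790) = 71.79 cm to the left of lens 2, so d_o2 = +71.79 cm.
Lens 2 is diverging, so f₂ = −13.0 cm.
Lens 2: 1/d_i2 = 1/f₂ − 1/d_o2 = 1/(-13.0) − 1/(71.79) = -0.09085, so d_i2 = -11.0 cm.
The final image is virtual, 11.0 cm to the left of lens 2 (overall magnification ≈ 0.025).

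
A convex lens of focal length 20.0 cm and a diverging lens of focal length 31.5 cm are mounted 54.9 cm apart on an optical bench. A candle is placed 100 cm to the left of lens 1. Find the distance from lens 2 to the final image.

Lens 1: 1/d_i1 = 1/f₁ − 1/d_o1 = 1/(20.0) − 1/(100) = 0.04000, so d_i1 = 25.00 cm.
The intermediate image is 25.00 cm to the right of lens 1, which is 54.9 − (25.00) = 29.90 cm to the left of lens 2, so d_o2 = +29.90 cm.
Lens 2 is diverging, so f₂ = −31.5 cm.
Lens 2: 1/d_i2 = 1/f₂ − 1/d_o2 = 1/(-31.5) − 1/(29.90) = -0.06519, so d_i2 = -15.3 cm.
The final image is virtual, 15.3 cm to the left of lens 2 (overall magnification ≈ -0.13).

15.3 cm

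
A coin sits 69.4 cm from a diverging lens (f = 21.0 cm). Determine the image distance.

16.1 cm

For a diverging lens, f = -21.0 cm.
Thin-lens equation: 1/q = 1/f − 1/p = 1/(-21.00) − 1/(69.4) = -0.04762 − 0.01441 = -0.06203, so q = -16.1 cm.
The image is virtual, upright and reduced, on the same side as the object.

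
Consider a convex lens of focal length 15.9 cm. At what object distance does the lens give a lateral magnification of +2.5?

9.54 cm

m = −d_i/d_o ⇒ d_i = −m·d_o.
1/f = 1/d_o + 1/d_i = 1/d_o − 1/(m·d_o) = (1 − 1/m)/d_o, so d_o = f(1 − 1/m) = (15.90)(1 − 1/(+2.5)) = 9.54 cm.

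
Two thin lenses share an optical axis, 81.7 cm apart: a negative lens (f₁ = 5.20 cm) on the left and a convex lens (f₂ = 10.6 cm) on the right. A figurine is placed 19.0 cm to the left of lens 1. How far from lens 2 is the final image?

Lens 1 is diverging, so f₁ = −5.20 cm.
Lens 1: 1/d_i1 = 1/f₁ − 1/d_o1 = 1/(-5.20) − 1/(19.0) = -0.2449, so d_i1 = -4.083 cm.
The intermediate image is 4.083 cm to the left of lens 1 (virtual), which is 81.7 − (-4.083) = 85.78 cm to the left of lens 2, so d_o2 = +85.78 cm.
Lens 2: 1/d_i2 = 1/f₂ − 1/d_o2 = 1/(10.6) − 1/(85.78) = 0.08268, so d_i2 = 12.1 cm.
The final image is real, 12.1 cm to the right of lens 2 (overall magnification ≈ -0.030).

12.1 cm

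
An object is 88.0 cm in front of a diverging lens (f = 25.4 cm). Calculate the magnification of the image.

For a diverging lens, f = -25.4 cm.
1/d_i = 1/f − 1/d_o = 1/(-25.40) − 1/(88.0) = -0.05073, so d_i = -19.71 cm.
m = −d_i/d_o = −(-19.71)/(88.0) = +0.224.
The image is virtual, upright and reduced, on the same side as the object.

m = +0.224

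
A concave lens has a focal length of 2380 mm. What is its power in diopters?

P = -0.420 D

For a concave lens, f = −2380 mm.
f = -238 cm = -2.38 m.
P = 1/f = 1/(-2.38 m) = -0.420 D.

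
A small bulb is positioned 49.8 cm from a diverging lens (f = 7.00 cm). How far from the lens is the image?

For a diverging lens, f = -7.00 cm.
Lens equation: 1/d_i = 1/f − 1/d_o = 1/(-7.000) − 1/(49.8) = -0.1429 − 0.02008 = -0.1629, so d_i = -6.14 cm.
The image is virtual, upright and reduced, on the same side as the object.

6.14 cm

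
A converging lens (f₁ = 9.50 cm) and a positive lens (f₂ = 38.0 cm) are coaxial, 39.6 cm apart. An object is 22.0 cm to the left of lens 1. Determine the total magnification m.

m = -1.91

Lens 1: 1/d_i1 = 1/(9.50) − 1/(22.0) = 0.05981, so d_i1 = 16.72 cm; m₁ = −d_i1/d_o1 = -0.7600.
d_o2 = 39.6 − (16.72) = 22.88 cm.
Lens 2: 1/d_i2 = 1/(38.0) − 1/(22.88) = -0.01739, so d_i2 = -57.50 cm; m₂ = −d_i2/d_o2 = +2.513.
m = m₁·m₂ = (-0.7600)(+2.513) = -1.91.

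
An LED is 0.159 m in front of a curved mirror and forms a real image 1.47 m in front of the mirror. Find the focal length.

f = 0.143 m (concave)

Real image ⇒ d_i = +1.47 m.
1/f = 1/d_o + 1/d_i = 1/(0.159) + 1/(1.47) = 6.970, so f = 0.143 m.
Since f is positive, the curved mirror is concave.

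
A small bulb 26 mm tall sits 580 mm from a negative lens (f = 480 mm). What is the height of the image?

11.8 mm

For a negative lens, f = -480 mm.
1/d_i = 1/f − 1/d_o = 1/(-480.0) − 1/(580) = -0.003807, so d_i = -262.6 mm.
m = −d_i/d_o = +0.4528.
|h_i| = |m|·h_o = 0.4528 × 26 = 11.8 mm. The image is virtual, upright and reduced, on the same side as the object.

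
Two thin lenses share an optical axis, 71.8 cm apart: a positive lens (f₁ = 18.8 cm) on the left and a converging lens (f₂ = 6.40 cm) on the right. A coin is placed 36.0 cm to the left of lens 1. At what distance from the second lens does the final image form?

Lens 1: 1/d_i1 = 1/f₁ − 1/d_o1 = 1/(18.8) − 1/(36.0) = 0.02541, so d_i1 = 39.35 cm.
The intermediate image is 39.35 cm to the right of lens 1, which is 71.8 − (39.35) = 32.45 cm to the left of lens 2, so d_o2 = +32.45 cm.
Lens 2: 1/d_i2 = 1/f₂ − 1/d_o2 = 1/(6.40) − 1/(32.45) = 0.1254, so d_i2 = 7.97 cm.
The final image is real, 7.97 cm to the right of lens 2 (overall magnification ≈ 0.27).

7.97 cm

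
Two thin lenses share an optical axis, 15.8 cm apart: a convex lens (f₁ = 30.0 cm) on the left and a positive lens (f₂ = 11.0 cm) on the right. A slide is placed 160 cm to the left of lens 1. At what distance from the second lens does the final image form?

7.23 cm

Lens 1: 1/d_i1 = 1/f₁ − 1/d_o1 = 1/(30.0) − 1/(160) = 0.02708, so d_i1 = 36.92 cm.
The intermediate image is 36.92 cm to the right of lens 1, which lies 21.12 cm to the right of lens 2 — a virtual object — so d_o2 = −21.12 cm.
Lens 2: 1/d_i2 = 1/f₂ − 1/d_o2 = 1/(11.0) − 1/(-21.12) = 0.1383, so d_i2 = 7.23 cm.
The final image is real, 7.23 cm to the right of lens 2 (overall magnification ≈ -0.079).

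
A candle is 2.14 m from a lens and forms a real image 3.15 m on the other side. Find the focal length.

Real image ⇒ d_i = +3.15 m.
1/f = 1/d_o + 1/d_i = 1/(2.14) + 1/(3.15) = 0.7848, so f = 1.27 m.
Since f is positive, the lens is converging.

f = 1.27 m (converging)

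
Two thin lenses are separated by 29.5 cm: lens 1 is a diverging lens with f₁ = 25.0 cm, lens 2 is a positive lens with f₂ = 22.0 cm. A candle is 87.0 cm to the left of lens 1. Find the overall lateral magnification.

f₁ = −25.0 cm (diverging).
Lens 1: 1/d_i1 = 1/(-25.0) − 1/(87.0) = -0.05149, so d_i1 = -19.42 cm; m₁ = −d_i1/d_o1 = +0.2232.
d_o2 = 29.5 − (-19.42) = 48.92 cm.
Lens 2: 1/d_i2 = 1/(22.0) − 1/(48.92) = 0.02501, so d_i2 = 39.98 cm; m₂ = −d_i2/d_o2 = -0.8172.
m = m₁·m₂ = (+0.2232)(-0.8172) = -0.182.

m = -0.182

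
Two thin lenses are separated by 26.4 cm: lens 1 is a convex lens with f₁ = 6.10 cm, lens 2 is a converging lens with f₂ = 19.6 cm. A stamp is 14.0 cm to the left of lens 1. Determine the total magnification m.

m = -3.77

Lens 1: 1/d_i1 = 1/(6.10) − 1/(14.0) = 0.09251, so d_i1 = 10.81 cm; m₁ = −d_i1/d_o1 = -0.7721.
d_o2 = 26.4 − (10.81) = 15.59 cm.
Lens 2: 1/d_i2 = 1/(19.6) − 1/(15.59) = -0.01312, so d_i2 = -76.20 cm; m₂ = −d_i2/d_o2 = +4.888.
m = m₁·m₂ = (-0.7721)(+4.888) = -3.77.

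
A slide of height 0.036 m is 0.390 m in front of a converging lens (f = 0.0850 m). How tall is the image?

1/d_i = 1/f − 1/d_o = 1/(0.08500) − 1/(0.390) = 9.201, so d_i = 0.1087 m.
m = −d_i/d_o = -0.2787.
|h_i| = |m|·h_o = 0.2787 × 0.036 = 0.0100 m. The image is real, inverted and reduced, on the far side of the lens.

0.0100 m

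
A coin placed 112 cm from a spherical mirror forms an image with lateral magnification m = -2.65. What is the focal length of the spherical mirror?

m = −d_i/d_o ⇒ d_i = −m·d_o = −(-2.65)·(112) = 296.8 cm.
1/f = 1/d_o + 1/d_i = 1/(112) + 1/(296.8) = 0.01230, so f = 81.3 cm.
Since f is positive, the spherical mirror is concave.

f = 81.3 cm (concave)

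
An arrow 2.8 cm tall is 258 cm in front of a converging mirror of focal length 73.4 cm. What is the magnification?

1/d_i = 1/f − 1/d_o = 1/(73.40) − 1/(258) = 0.009748, so d_i = 102.6 cm.
m = −d_i/d_o = −(102.6)/(258) = -0.398.
The image is real, inverted and reduced, in front of the mirror.

m = -0.398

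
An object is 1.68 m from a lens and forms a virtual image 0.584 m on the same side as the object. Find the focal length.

Virtual image ⇒ d_i = −0.584 m.
1/f = 1/d_o + 1/d_i = 1/(1.68) + 1/(-0.584) = -1.117, so f = -0.895 m.
Since f is negative, the lens is diverging.

f = -0.895 m (diverging)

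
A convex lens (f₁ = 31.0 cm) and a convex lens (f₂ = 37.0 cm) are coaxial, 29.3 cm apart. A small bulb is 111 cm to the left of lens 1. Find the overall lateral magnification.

Lens 1: 1/d_i1 = 1/(31.0) − 1/(111) = 0.02325, so d_i1 = 43.01 cm; m₁ = −d_i1/d_o1 = -0.3875.
d_o2 = 29.3 − (43.01) = -13.71 cm (virtual object).
Lens 2: 1/d_i2 = 1/(37.0) − 1/(-13.71) = 0.09997, so d_i2 = 10.00 cm; m₂ = −d_i2/d_o2 = +0.7296.
m = m₁·m₂ = (-0.3875)(+0.7296) = -0.283.

m = -0.283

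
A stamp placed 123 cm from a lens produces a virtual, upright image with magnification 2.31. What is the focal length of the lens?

m = −d_i/d_o ⇒ d_i = −m·d_o = −(+2.31)·(123) = -284.1 cm.
1/f = 1/d_o + 1/d_i = 1/(123) + 1/(-284.1) = 0.004610, so f = 217 cm.
Since f is positive, the lens is converging.

f = 217 cm (converging)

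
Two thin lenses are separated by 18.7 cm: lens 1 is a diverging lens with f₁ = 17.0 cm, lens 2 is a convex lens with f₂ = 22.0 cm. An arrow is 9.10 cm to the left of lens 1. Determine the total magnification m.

m = -5.45

f₁ = −17.0 cm (diverging).
Lens 1: 1/d_i1 = 1/(-17.0) − 1/(9.10) = -0.1687, so d_i1 = -5.927 cm; m₁ = −d_i1/d_o1 = +0.6513.
d_o2 = 18.7 − (-5.927) = 24.63 cm.
Lens 2: 1/d_i2 = 1/(22.0) − 1/(24.63) = 0.004854, so d_i2 = 206.0 cm; m₂ = −d_i2/d_o2 = -8.365.
m = m₁·m₂ = (+0.6513)(-8.365) = -5.45.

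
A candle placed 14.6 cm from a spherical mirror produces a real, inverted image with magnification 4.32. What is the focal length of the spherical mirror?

f = 11.9 cm (concave)

m = −d_i/d_o ⇒ d_i = −m·d_o = −(-4.32)·(14.6) = 63.07 cm.
1/f = 1/d_o + 1/d_i = 1/(14.6) + 1/(63.07) = 0.08435, so f = 11.9 cm.
Since f is positive, the spherical mirror is concave.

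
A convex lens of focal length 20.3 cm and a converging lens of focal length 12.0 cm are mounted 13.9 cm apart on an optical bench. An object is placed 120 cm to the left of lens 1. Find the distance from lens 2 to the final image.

Lens 1: 1/d_i1 = 1/f₁ − 1/d_o1 = 1/(20.3) − 1/(120) = 0.04093, so d_i1 = 24.43 cm.
The intermediate image is 24.43 cm to the right of lens 1, which lies 10.53 cm to the right of lens 2 — a virtual object — so d_o2 = −10.53 cm.
Lens 2: 1/d_i2 = 1/f₂ − 1/d_o2 = 1/(12.0) − 1/(-10.53) = 0.1783, so d_i2 = 5.61 cm.
The final image is real, 5.61 cm to the right of lens 2 (overall magnification ≈ -0.11).

5.61 cm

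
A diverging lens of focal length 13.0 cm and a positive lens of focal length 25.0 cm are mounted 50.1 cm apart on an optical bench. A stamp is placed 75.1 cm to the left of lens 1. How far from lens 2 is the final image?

42.3 cm

Lens 1 is diverging, so f₁ = −13.0 cm.
Lens 1: 1/d_i1 = 1/f₁ − 1/d_o1 = 1/(-13.0) − 1/(75.1) = -0.09024, so d_i1 = -11.08 cm.
The intermediate image is 11.08 cm to the left of lens 1 (virtual), which is 50.1 − (-11.08) = 61.18 cm to the left of lens 2, so d_o2 = +61.18 cm.
Lens 2: 1/d_i2 = 1/f₂ − 1/d_o2 = 1/(25.0) − 1/(61.18) = 0.02365, so d_i2 = 42.3 cm.
The final image is real, 42.3 cm to the right of lens 2 (overall magnification ≈ -0.10).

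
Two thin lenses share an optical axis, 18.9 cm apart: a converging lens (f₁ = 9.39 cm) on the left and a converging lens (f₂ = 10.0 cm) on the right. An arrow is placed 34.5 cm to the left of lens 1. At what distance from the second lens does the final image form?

15.0 cm

Lens 1: 1/d_i1 = 1/f₁ − 1/d_o1 = 1/(9.39) − 1/(34.5) = 0.07751, so d_i1 = 12.90 cm.
The intermediate image is 12.90 cm to the right of lens 1, which is 18.9 − (12.90) = 6.000 cm to the left of lens 2, so d_o2 = +6.000 cm.
Lens 2: 1/d_i2 = 1/f₂ − 1/d_o2 = 1/(10.0) − 1/(6.000) = -0.06667, so d_i2 = -15.0 cm.
The final image is virtual, 15.0 cm to the left of lens 2 (overall magnification ≈ -0.93).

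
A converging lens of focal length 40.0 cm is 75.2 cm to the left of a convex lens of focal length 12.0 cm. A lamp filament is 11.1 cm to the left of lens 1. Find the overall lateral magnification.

m = -0.211

Lens 1: 1/d_i1 = 1/(40.0) − 1/(11.1) = -0.06509, so d_i1 = -15.36 cm; m₁ = −d_i1/d_o1 = +1.384.
d_o2 = 75.2 − (-15.36) = 90.56 cm.
Lens 2: 1/d_i2 = 1/(12.0) − 1/(90.56) = 0.07229, so d_i2 = 13.83 cm; m₂ = −d_i2/d_o2 = -0.1527.
m = m₁·m₂ = (+1.384)(-0.1527) = -0.211.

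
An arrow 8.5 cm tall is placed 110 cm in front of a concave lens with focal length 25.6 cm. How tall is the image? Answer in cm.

For a concave lens, f = -25.6 cm.
1/d_i = 1/f − 1/d_o = 1/(-25.60) − 1/(110) = -0.04815, so d_i = -20.77 cm.
m = −d_i/d_o = +0.1888.
|h_i| = |m|·h_o = 0.1888 × 8.5 = 1.60 cm. The image is virtual, upright and reduced, on the same side as the object.

1.60 cm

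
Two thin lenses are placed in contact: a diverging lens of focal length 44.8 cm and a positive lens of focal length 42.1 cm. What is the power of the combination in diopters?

P = +0.143 D

P₁ = 1/f₁ = 1/(-0.448 m) = -2.232 D; P₂ = 1/f₂ = 1/(0.421 m) = +2.375 D.
For thin lenses in contact, P = P₁ + P₂ = (-2.232) + (+2.375) = +0.143 D.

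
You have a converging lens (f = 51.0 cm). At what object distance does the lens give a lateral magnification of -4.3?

m = −d_i/d_o ⇒ d_i = −m·d_o.
1/f = 1/d_o + 1/d_i = 1/d_o − 1/(m·d_o) = (1 − 1/m)/d_o, so d_o = f(1 − 1/m) = (51.00)(1 − 1/(-4.3)) = 62.9 cm.

62.9 cm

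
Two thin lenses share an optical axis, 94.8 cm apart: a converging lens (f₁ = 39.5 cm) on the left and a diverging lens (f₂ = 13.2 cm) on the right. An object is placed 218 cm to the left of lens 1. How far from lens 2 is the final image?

Lens 1: 1/d_i1 = 1/f₁ − 1/d_o1 = 1/(39.5) − 1/(218) = 0.02073, so d_i1 = 48.24 cm.
The intermediate image is 48.24 cm to the right of lens 1, which is 94.8 − (48.24) = 46.56 cm to the left of lens 2, so d_o2 = +46.56 cm.
Lens 2 is diverging, so f₂ = −13.2 cm.
Lens 2: 1/d_i2 = 1/f₂ − 1/d_o2 = 1/(-13.2) − 1/(46.56) = -0.09724, so d_i2 = -10.3 cm.
The final image is virtual, 10.3 cm to the left of lens 2 (overall magnification ≈ -0.049).

10.3 cm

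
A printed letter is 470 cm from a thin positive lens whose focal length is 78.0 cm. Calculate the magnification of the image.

m = -0.199

1/d_i = 1/f − 1/d_o = 1/(78.00) − 1/(470) = 0.01069, so d_i = 93.52 cm.
m = −d_i/d_o = −(93.52)/(470) = -0.199.
The image is real, inverted and reduced, on the far side of the lens.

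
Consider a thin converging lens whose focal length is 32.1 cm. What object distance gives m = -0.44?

105 cm

m = −d_i/d_o ⇒ d_i = −m·d_o.
1/f = 1/d_o + 1/d_i = 1/d_o − 1/(m·d_o) = (1 − 1/m)/d_o, so d_o = f(1 − 1/m) = (32.10)(1 − 1/(-0.44)) = 105 cm.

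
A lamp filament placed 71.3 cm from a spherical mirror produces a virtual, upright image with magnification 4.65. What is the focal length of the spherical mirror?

f = 90.8 cm (concave)

m = −d_i/d_o ⇒ d_i = −m·d_o = −(+4.65)·(71.3) = -331.5 cm.
1/f = 1/d_o + 1/d_i = 1/(71.3) + 1/(-331.5) = 0.01101, so f = 90.8 cm.
Since f is positive, the spherical mirror is concave.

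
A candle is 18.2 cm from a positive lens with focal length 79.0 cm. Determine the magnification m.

1/d_i = 1/f − 1/d_o = 1/(79.00) − 1/(18.2) = -0.04229, so d_i = -23.65 cm.
m = −d_i/d_o = −(-23.65)/(18.2) = +1.30.
The image is virtual, upright and enlarged, on the same side as the object.

m = +1.30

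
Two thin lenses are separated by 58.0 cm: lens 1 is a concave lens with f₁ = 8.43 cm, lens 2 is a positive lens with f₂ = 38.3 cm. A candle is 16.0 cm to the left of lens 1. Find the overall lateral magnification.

f₁ = −8.43 cm (diverging).
Lens 1: 1/d_i1 = 1/(-8.43) − 1/(16.0) = -0.1811, so d_i1 = -5.521 cm; m₁ = −d_i1/d_o1 = +0.3451.
d_o2 = 58.0 − (-5.521) = 63.52 cm.
Lens 2: 1/d_i2 = 1/(38.3) − 1/(63.52) = 0.01037, so d_i2 = 96.46 cm; m₂ = −d_i2/d_o2 = -1.519.
m = m₁·m₂ = (+0.3451)(-1.519) = -0.524.

m = -0.524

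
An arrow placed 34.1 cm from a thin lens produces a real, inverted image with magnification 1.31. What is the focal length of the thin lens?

m = −d_i/d_o ⇒ d_i = −m·d_o = −(-1.31)·(34.1) = 44.67 cm.
1/f = 1/d_o + 1/d_i = 1/(34.1) + 1/(44.67) = 0.05171, so f = 19.3 cm.
Since f is positive, the thin lens is converging.

f = 19.3 cm (converging)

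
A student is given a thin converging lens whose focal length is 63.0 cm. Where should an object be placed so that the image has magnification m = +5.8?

m = −d_i/d_o ⇒ d_i = −m·d_o.
1/f = 1/d_o + 1/d_i = 1/d_o − 1/(m·d_o) = (1 − 1/m)/d_o, so d_o = f(1 − 1/m) = (63.00)(1 − 1/(+5.8)) = 52.1 cm.

52.1 cm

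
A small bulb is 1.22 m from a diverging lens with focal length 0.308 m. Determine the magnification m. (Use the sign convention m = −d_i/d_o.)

For a diverging lens, f = -0.308 m.
1/d_i = 1/f − 1/d_o = 1/(-0.3080) − 1/(1.22) = -4.066, so d_i = -0.2459 m.
m = −d_i/d_o = −(-0.2459)/(1.22) = +0.202.
The image is virtual, upright and reduced, on the same side as the object.

m = +0.202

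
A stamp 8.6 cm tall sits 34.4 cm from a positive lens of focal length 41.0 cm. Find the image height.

1/d_i = 1/f − 1/d_o = 1/(41.00) − 1/(34.4) = -0.004680, so d_i = -213.7 cm.
m = −d_i/d_o = +6.212.
|h_i| = |m|·h_o = 6.212 × 8.6 = 53.4 cm. The image is virtual, upright and enlarged, on the same side as the object.

53.4 cm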